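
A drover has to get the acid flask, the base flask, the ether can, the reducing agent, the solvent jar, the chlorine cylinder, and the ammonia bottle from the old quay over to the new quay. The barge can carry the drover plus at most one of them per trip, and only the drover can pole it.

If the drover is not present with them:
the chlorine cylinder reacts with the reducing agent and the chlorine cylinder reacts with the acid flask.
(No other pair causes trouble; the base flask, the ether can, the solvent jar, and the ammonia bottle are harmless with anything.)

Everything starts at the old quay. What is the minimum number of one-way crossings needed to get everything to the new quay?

Counting alone: the drover can take at most 1 across per trip to the new quay, so moving all 7 needs at least 7 loaded trips out, with a return between consecutive ones — at least 13 crossings.
The safety rule pushes this higher. Following every safe sequence of crossings, the most of the 7 that can be at the new quay as the barge arrives there on crossing 13 is 6 — never all 7.
So no plan with fewer than 15 crossings exists, and this one achieves 15:
1. Drover goes to the new quay with the chlorine cylinder.
2. Drover goes back to the old quay alone.
3. Drover goes to the new quay with the acid flask.
4. Drover goes back to the old quay with the chlorine cylinder.
5. Drover goes to the new quay with the reducing agent.
6. Drover goes back to the old quay alone.
7. Drover goes to the new quay with the base flask.
8. Drover goes back to the old quay alone.
9. Drover goes to the new quay with the ether can.
10. Drover goes back to the old quay alone.
11. Drover goes to the new quay with the solvent jar.
12. Drover goes back to the old quay alone.
13. Drover goes to the new quay with the ammonia bottle.
14. Drover goes back to the old quay alone.
15. Drover goes to the new quay with the chlorine cylinder.

15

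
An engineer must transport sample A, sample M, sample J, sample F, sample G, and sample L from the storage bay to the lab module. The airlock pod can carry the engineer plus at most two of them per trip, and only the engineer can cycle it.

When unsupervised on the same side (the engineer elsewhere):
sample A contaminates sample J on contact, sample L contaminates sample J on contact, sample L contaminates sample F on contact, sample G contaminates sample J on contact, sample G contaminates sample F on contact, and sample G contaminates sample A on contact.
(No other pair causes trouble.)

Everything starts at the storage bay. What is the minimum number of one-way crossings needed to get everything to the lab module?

impossible

Whatever the first load, the items left behind include a forbidden pair without the engineer. No opening move is safe, so no plan exists.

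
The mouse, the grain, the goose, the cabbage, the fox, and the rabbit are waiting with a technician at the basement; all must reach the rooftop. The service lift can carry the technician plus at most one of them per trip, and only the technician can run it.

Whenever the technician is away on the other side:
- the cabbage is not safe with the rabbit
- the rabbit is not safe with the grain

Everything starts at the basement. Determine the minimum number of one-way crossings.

Counting alone: the technician can take at most 1 across per trip to the rooftop, so moving all 6 needs at least 6 loaded trips out, with a return between consecutive ones — at least 11 crossings.
The safety rule pushes this higher. Following every safe sequence of crossings, the most of the 6 that can be at the rooftop as the service lift arrives there on crossing 11 is 5 — never all 6.
So no plan with fewer than 13 crossings exists, and this one achieves 13:
1. Technician goes to the rooftop with the rabbit.
2. Technician goes back to the basement alone.
3. Technician goes to the rooftop with the mouse.
4. Technician goes back to the basement alone.
5. Technician goes to the rooftop with the grain.
6. Technician goes back to the basement with the rabbit.
7. Technician goes to the rooftop with the cabbage.
8. Technician goes back to the basement alone.
9. Technician goes to the rooftop with the goose.
10. Technician goes back to the basement alone.
11. Technician goes to the rooftop with the fox.
12. Technician goes back to the basement alone.
13. Technician goes to the rooftop with the rabbit.

13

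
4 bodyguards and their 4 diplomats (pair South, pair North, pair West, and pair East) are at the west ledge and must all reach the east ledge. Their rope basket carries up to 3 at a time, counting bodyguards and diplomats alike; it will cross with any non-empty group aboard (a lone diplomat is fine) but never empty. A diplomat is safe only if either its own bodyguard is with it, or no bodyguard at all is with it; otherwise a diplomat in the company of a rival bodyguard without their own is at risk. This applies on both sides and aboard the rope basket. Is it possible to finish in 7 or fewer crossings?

Counting alone: each trip to the east ledge takes at most 3 across and each return brings at least 1 back, so after t trips out (and t−1 returns) at most 3t − (t−1) of the 8 are across; that first reaches 8 at t = 4, so at least 7 crossings are needed.
The safety rule pushes this higher. Following every safe sequence of crossings, the most of the 8 that can be at the east ledge as the rope basket arrives there on crossing 7 is 7 — never all 8.
So the move cannot be finished within 7 crossings. (The shortest complete plan takes 9:)
1. bodyguard South and diplomat South cross → the east ledge.
2. bodyguard South crosses ← the west ledge.
3. bodyguard North, bodyguard South, and diplomat North cross → the east ledge.
4. bodyguard South and diplomat South cross ← the west ledge.
5. bodyguard East, bodyguard South, and bodyguard West cross → the east ledge.
6. diplomat North crosses ← the west ledge.
7. diplomat North and diplomat South cross → the east ledge.
8. diplomat South crosses ← the west ledge.
9. diplomat East, diplomat South, and diplomat West cross → the east ledge.

No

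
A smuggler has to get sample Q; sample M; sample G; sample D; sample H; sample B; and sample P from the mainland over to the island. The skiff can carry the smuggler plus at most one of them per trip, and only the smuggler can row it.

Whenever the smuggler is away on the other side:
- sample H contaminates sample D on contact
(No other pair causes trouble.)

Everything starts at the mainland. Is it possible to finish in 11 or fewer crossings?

No

Counting alone: the smuggler can take at most 1 across per trip to the island, so moving all 7 needs at least 7 loaded trips out, with a return between consecutive ones — at least 13 crossings.
Since 11 < 13, 11 crossings cannot be enough. (The shortest complete plan in fact takes 13:)
1. Smuggler goes to the island with sample D.
2. Smuggler goes back to the mainland alone.
3. Smuggler goes to the island with sample Q.
4. Smuggler goes back to the mainland alone.
5. Smuggler goes to the island with sample M.
6. Smuggler goes back to the mainland alone.
7. Smuggler goes to the island with sample G.
8. Smuggler goes back to the mainland alone.
9. Smuggler goes to the island with sample B.
10. Smuggler goes back to the mainland alone.
11. Smuggler goes to the island with sample P.
12. Smuggler goes back to the mainland alone.
13. Smuggler goes to the island with sample H.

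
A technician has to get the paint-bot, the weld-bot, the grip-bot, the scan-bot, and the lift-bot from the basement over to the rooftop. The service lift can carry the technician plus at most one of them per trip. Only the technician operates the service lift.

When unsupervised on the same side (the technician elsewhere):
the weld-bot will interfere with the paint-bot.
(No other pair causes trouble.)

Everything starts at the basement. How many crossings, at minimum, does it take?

Counting alone: the technician can take at most 1 across per trip to the rooftop, so moving all 5 needs at least 5 loaded trips out, with a return between consecutive ones — at least 9 crossings.
The plan below uses exactly 9 crossings, so it is optimal:
1. Technician goes to the rooftop with the paint-bot.  [the basement: the grip-bot, the lift-bot, the scan-bot, the weld-bot | the rooftop: the paint-bot]
2. Technician goes back to the basement alone.  [the basement: the grip-bot, the lift-bot, the scan-bot, the weld-bot | the rooftop: the paint-bot]
3. Technician goes to the rooftop with the grip-bot.  [the basement: the lift-bot, the scan-bot, the weld-bot | the rooftop: the grip-bot, the paint-bot]
4. Technician goes back to the basement alone.  [the basement: the lift-bot, the scan-bot, the weld-bot | the rooftop: the grip-bot, the paint-bot]
5. Technician goes to the rooftop with the scan-bot.  [the basement: the lift-bot, the weld-bot | the rooftop: the grip-bot, the paint-bot, the scan-bot]
6. Technician goes back to the basement alone.  [the basement: the lift-bot, the weld-bot | the rooftop: the grip-bot, the paint-bot, the scan-bot]
7. Technician goes to the rooftop with the lift-bot.  [the basement: the weld-bot | the rooftop: the grip-bot, the lift-bot, the paint-bot, the scan-bot]
8. Technician goes back to the basement alone.  [the basement: the weld-bot | the rooftop: the grip-bot, the lift-bot, the paint-bot, the scan-bot]
9. Technician goes to the rooftop with the weld-bot.  [the basement: — | the rooftop: the grip-bot, the lift-bot, the paint-bot, the scan-bot, the weld-bot]

9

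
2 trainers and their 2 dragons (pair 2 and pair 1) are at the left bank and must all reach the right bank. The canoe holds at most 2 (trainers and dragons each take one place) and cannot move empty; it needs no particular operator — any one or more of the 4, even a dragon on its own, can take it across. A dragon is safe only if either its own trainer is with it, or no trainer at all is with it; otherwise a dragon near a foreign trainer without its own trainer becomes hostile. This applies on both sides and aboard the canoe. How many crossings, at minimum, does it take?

5

Counting alone: each trip to the right bank takes at most 2 across and each return brings at least 1 back, so after t trips out (and t−1 returns) at most 2t − (t−1) of the 4 are across; that first reaches 4 at t = 3, so at least 5 crossings are needed.
The plan below uses exactly 5 crossings, so it is optimal:
1. dragon 2 and trainer 2 cross → the right bank.
2. trainer 2 crosses ← the left bank.
3. trainer 1 and trainer 2 cross → the right bank.
4. trainer 1 crosses ← the left bank.
5. dragon 1 and trainer 1 cross → the right bank.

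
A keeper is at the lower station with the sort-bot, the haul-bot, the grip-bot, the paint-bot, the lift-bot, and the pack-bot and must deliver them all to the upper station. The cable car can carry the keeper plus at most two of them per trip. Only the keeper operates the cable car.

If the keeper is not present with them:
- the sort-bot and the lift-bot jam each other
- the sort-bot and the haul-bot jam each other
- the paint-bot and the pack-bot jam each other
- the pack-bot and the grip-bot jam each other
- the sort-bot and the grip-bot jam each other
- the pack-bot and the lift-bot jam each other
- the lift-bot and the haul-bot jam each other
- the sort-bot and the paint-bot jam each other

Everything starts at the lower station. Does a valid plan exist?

Whatever the first load, the items left behind include a forbidden pair without the keeper. No opening move is safe, so no plan exists.

No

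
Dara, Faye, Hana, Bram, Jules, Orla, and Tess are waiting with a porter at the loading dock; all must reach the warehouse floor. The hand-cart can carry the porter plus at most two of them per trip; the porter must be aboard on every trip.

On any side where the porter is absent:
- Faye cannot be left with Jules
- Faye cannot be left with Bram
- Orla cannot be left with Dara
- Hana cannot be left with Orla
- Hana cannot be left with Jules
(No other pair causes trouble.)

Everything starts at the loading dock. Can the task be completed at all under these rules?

Whatever the first load, the items left behind include a forbidden pair without the porter. No opening move is safe, so no plan exists.

No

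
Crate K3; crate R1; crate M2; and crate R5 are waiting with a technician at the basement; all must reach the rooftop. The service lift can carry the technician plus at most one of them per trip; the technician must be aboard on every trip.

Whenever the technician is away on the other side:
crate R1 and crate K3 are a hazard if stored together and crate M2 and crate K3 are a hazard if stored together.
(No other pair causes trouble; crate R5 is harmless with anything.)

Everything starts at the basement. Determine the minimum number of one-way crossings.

9

Counting alone: the technician can take at most 1 across per trip to the rooftop, so moving all 4 needs at least 4 loaded trips out, with a return between consecutive ones — at least 7 crossings.
The safety rule pushes this higher. Following every safe sequence of crossings, the most of the 4 that can be at the rooftop as the service lift arrives there on crossing 7 is 3 — never all 4.
So no plan with fewer than 9 crossings exists, and this one achieves 9:
1. Technician goes to the rooftop with crate K3.
2. Technician goes back to the basement alone.
3. Technician goes to the rooftop with crate R1.
4. Technician goes back to the basement with crate K3.
5. Technician goes to the rooftop with crate M2.
6. Technician goes back to the basement alone.
7. Technician goes to the rooftop with crate R5.
8. Technician goes back to the basement alone.
9. Technician goes to the rooftop with crate K3.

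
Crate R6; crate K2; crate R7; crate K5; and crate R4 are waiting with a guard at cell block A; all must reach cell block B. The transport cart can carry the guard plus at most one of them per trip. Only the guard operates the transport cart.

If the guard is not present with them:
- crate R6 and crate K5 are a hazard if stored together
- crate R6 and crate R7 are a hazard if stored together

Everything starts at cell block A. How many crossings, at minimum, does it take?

11

Counting alone: the guard can take at most 1 across per trip to cell block B, so moving all 5 needs at least 5 loaded trips out, with a return between consecutive ones — at least 9 crossings.
The safety rule pushes this higher. Following every safe sequence of crossings, the most of the 5 that can be at cell block B as the transport cart arrives there on crossing 9 is 4 — never all 5.
So no plan with fewer than 11 crossings exists, and this one achieves 11:
1. Guard goes to cell block B with crate R6.  [cell block A: crate K2, crate K5, crate R4, crate R7 | cell block B: crate R6]
2. Guard goes back to cell block A alone.  [cell block A: crate K2, crate K5, crate R4, crate R7 | cell block B: crate R6]
3. Guard goes to cell block B with crate K2.  [cell block A: crate K5, crate R4, crate R7 | cell block B: crate K2, crate R6]
4. Guard goes back to cell block A alone.  [cell block A: crate K5, crate R4, crate R7 | cell block B: crate K2, crate R6]
5. Guard goes to cell block B with crate R7.  [cell block A: crate K5, crate R4 | cell block B: crate K2, crate R6, crate R7]
6. Guard goes back to cell block A with crate R6.  [cell block A: crate K5, crate R4, crate R6 | cell block B: crate K2, crate R7]
7. Guard goes to cell block B with crate K5.  [cell block A: crate R4, crate R6 | cell block B: crate K2, crate K5, crate R7]
8. Guard goes back to cell block A alone.  [cell block A: crate R4, crate R6 | cell block B: crate K2, crate K5, crate R7]
9. Guard goes to cell block B with crate R4.  [cell block A: crate R6 | cell block B: crate K2, crate K5, crate R4, crate R7]
10. Guard goes back to cell block A alone.  [cell block A: crate R6 | cell block B: crate K2, crate K5, crate R4, crate R7]
11. Guard goes to cell block B with crate R6.  [cell block A: — | cell block B: crate K2, crate K5, crate R4, crate R6, crate R7]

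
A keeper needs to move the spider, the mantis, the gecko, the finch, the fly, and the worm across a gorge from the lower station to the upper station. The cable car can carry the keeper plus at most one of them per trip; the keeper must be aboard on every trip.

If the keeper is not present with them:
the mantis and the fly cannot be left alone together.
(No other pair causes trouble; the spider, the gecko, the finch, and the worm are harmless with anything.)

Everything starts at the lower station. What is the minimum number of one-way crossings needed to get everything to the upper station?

11

Counting alone: the keeper can take at most 1 across per trip to the upper station, so moving all 6 needs at least 6 loaded trips out, with a return between consecutive ones — at least 11 crossings.
The plan below uses exactly 11 crossings, so it is optimal:
1. Keeper goes to the upper station with the mantis.
2. Keeper goes back to the lower station alone.
3. Keeper goes to the upper station with the spider.
4. Keeper goes back to the lower station alone.
5. Keeper goes to the upper station with the gecko.
6. Keeper goes back to the lower station alone.
7. Keeper goes to the upper station with the finch.
8. Keeper goes back to the lower station alone.
9. Keeper goes to the upper station with the worm.
10. Keeper goes back to the lower station alone.
11. Keeper goes to the upper station with the fly.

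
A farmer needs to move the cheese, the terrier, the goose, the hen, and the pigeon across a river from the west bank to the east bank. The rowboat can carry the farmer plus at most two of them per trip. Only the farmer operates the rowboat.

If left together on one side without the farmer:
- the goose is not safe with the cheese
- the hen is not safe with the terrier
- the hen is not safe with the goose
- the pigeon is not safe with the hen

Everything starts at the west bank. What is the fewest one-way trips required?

5

Counting alone: the farmer can take at most 2 across per trip to the east bank, so moving all 5 needs at least 3 loaded trips out, with a return between consecutive ones — at least 5 crossings.
The plan below uses exactly 5 crossings, so it is optimal:
1. Farmer goes to the east bank with the cheese and the hen.  [the west bank: the goose, the pigeon, the terrier | the east bank: the cheese, the hen]
2. Farmer goes back to the west bank alone.  [the west bank: the goose, the pigeon, the terrier | the east bank: the cheese, the hen]
3. Farmer goes to the east bank with the pigeon and the terrier.  [the west bank: the goose | the east bank: the cheese, the hen, the pigeon, the terrier]
4. Farmer goes back to the west bank with the hen.  [the west bank: the goose, the hen | the east bank: the cheese, the pigeon, the terrier]
5. Farmer goes to the east bank with the goose and the hen.  [the west bank: — | the east bank: the cheese, the goose, the hen, the pigeon, the terrier]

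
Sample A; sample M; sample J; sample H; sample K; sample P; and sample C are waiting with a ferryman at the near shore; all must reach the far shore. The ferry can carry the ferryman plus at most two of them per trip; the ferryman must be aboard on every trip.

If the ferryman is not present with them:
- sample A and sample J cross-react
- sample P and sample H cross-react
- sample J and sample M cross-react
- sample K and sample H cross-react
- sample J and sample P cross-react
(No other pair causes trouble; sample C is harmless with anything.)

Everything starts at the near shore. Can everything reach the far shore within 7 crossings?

No

Counting alone: the ferryman can take at most 2 across per trip to the far shore, so moving all 7 needs at least 4 loaded trips out, with a return between consecutive ones — at least 7 crossings.
The safety rule pushes this higher. Following every safe sequence of crossings, the most of the 7 that can be at the far shore as the ferry arrives there on crossing 7 is 6 — never all 7.
So the move cannot be finished within 7 crossings. (The shortest complete plan takes 9:)
1. Ferryman goes to the far shore with sample H and sample J.
2. Ferryman goes back to the near shore alone.
3. Ferryman goes to the far shore with sample A.
4. Ferryman goes back to the near shore with sample J.
5. Ferryman goes to the far shore with sample M and sample P.
6. Ferryman goes back to the near shore with sample H.
7. Ferryman goes to the far shore with sample C and sample K.
8. Ferryman goes back to the near shore alone.
9. Ferryman goes to the far shore with sample H and sample J.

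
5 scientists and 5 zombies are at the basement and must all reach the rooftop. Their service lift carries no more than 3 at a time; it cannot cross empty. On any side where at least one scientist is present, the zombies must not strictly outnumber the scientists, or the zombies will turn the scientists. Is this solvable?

Yes

1. 2 zombies → the rooftop.  (the basement: 5S 3Z; the rooftop: 0S 2Z)
2. 1 zombie ← the basement.  (the basement: 5S 4Z; the rooftop: 0S 1Z)
3. 3 zombies → the rooftop.  (the basement: 5S 1Z; the rooftop: 0S 4Z)
4. 1 zombie ← the basement.  (the basement: 5S 2Z; the rooftop: 0S 3Z)
5. 3 scientists → the rooftop.  (the basement: 2S 2Z; the rooftop: 3S 3Z)
6. 1 scientist and 1 zombie ← the basement.  (the basement: 3S 3Z; the rooftop: 2S 2Z)
7. 3 scientists → the rooftop.  (the basement: 0S 3Z; the rooftop: 5S 2Z)
8. 1 zombie ← the basement.  (the basement: 0S 4Z; the rooftop: 5S 1Z)
9. 2 zombies → the rooftop.  (the basement: 0S 2Z; the rooftop: 5S 3Z)
10. 1 zombie ← the basement.  (the basement: 0S 3Z; the rooftop: 5S 2Z)
11. 3 zombies → the rooftop.  (the basement: 0S 0Z; the rooftop: 5S 5Z)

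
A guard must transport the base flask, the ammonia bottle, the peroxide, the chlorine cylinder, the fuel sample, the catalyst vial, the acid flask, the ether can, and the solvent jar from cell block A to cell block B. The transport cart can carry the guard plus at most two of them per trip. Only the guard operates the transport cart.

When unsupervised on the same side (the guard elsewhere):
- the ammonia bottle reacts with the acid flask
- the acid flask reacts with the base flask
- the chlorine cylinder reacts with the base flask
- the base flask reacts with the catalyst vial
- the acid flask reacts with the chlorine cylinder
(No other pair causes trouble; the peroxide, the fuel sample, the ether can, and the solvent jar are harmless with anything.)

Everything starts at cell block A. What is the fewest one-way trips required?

Counting alone: the guard can take at most 2 across per trip to cell block B, so moving all 9 needs at least 5 loaded trips out, with a return between consecutive ones — at least 9 crossings.
The safety rule pushes this higher. Following every safe sequence of crossings, the most of the 9 that can be at cell block B as the transport cart arrives there on crossings 9, 11, 13 is 6, 7, 8 respectively — never all 9.
So no plan with fewer than 15 crossings exists, and this one achieves 15:
1. Guard goes to cell block B with the acid flask and the base flask.  [cell block A: the ammonia bottle, the catalyst vial, the chlorine cylinder, the ether can, the fuel sample, the peroxide, the solvent jar | cell block B: the acid flask, the base flask]
2. Guard goes back to cell block A with the base flask.  [cell block A: the ammonia bottle, the base flask, the catalyst vial, the chlorine cylinder, the ether can, the fuel sample, the peroxide, the solvent jar | cell block B: the acid flask]
3. Guard goes to cell block B with the ammonia bottle and the base flask.  [cell block A: the catalyst vial, the chlorine cylinder, the ether can, the fuel sample, the peroxide, the solvent jar | cell block B: the acid flask, the ammonia bottle, the base flask]
4. Guard goes back to cell block A with the acid flask.  [cell block A: the acid flask, the catalyst vial, the chlorine cylinder, the ether can, the fuel sample, the peroxide, the solvent jar | cell block B: the ammonia bottle, the base flask]
5. Guard goes to cell block B with the chlorine cylinder and the peroxide.  [cell block A: the acid flask, the catalyst vial, the ether can, the fuel sample, the solvent jar | cell block B: the ammonia bottle, the base flask, the chlorine cylinder, the peroxide]
6. Guard goes back to cell block A with the base flask.  [cell block A: the acid flask, the base flask, the catalyst vial, the ether can, the fuel sample, the solvent jar | cell block B: the ammonia bottle, the chlorine cylinder, the peroxide]
7. Guard goes to cell block B with the base flask and the fuel sample.  [cell block A: the acid flask, the catalyst vial, the ether can, the solvent jar | cell block B: the ammonia bottle, the base flask, the chlorine cylinder, the fuel sample, the peroxide]
8. Guard goes back to cell block A with the base flask.  [cell block A: the acid flask, the base flask, the catalyst vial, the ether can, the solvent jar | cell block B: the ammonia bottle, the chlorine cylinder, the fuel sample, the peroxide]
9. Guard goes to cell block B with the base flask and the catalyst vial.  [cell block A: the acid flask, the ether can, the solvent jar | cell block B: the ammonia bottle, the base flask, the catalyst vial, the chlorine cylinder, the fuel sample, the peroxide]
10. Guard goes back to cell block A with the base flask.  [cell block A: the acid flask, the base flask, the ether can, the solvent jar | cell block B: the ammonia bottle, the catalyst vial, the chlorine cylinder, the fuel sample, the peroxide]
11. Guard goes to cell block B with the base flask and the ether can.  [cell block A: the acid flask, the solvent jar | cell block B: the ammonia bottle, the base flask, the catalyst vial, the chlorine cylinder, the ether can, the fuel sample, the peroxide]
12. Guard goes back to cell block A with the base flask.  [cell block A: the acid flask, the base flask, the solvent jar | cell block B: the ammonia bottle, the catalyst vial, the chlorine cylinder, the ether can, the fuel sample, the peroxide]
13. Guard goes to cell block B with the base flask and the solvent jar.  [cell block A: the acid flask | cell block B: the ammonia bottle, the base flask, the catalyst vial, the chlorine cylinder, the ether can, the fuel sample, the peroxide, the solvent jar]
14. Guard goes back to cell block A with the base flask.  [cell block A: the acid flask, the base flask | cell block B: the ammonia bottle, the catalyst vial, the chlorine cylinder, the ether can, the fuel sample, the peroxide, the solvent jar]
15. Guard goes to cell block B with the acid flask and the base flask.  [cell block A: — | cell block B: the acid flask, the ammonia bottle, the base flask, the catalyst vial, the chlorine cylinder, the ether can, the fuel sample, the peroxide, the solvent jar]

15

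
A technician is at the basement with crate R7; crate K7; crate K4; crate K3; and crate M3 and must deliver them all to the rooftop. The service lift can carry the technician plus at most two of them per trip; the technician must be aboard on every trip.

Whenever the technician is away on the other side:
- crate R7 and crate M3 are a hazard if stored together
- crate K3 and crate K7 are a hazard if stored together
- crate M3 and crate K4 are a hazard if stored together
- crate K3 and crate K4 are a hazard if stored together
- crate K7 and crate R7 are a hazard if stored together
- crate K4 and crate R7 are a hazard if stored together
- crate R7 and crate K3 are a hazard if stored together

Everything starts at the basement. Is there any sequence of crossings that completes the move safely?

Whatever the first load, the items left behind include a forbidden pair without the technician. No opening move is safe, so no plan exists.

No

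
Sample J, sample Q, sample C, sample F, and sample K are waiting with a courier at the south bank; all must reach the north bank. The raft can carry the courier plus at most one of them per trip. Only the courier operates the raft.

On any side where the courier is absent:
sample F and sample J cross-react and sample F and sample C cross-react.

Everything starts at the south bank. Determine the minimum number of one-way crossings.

11

Counting alone: the courier can take at most 1 across per trip to the north bank, so moving all 5 needs at least 5 loaded trips out, with a return between consecutive ones — at least 9 crossings.
The safety rule pushes this higher. Following every safe sequence of crossings, the most of the 5 that can be at the north bank as the raft arrives there on crossing 9 is 4 — never all 5.
So no plan with fewer than 11 crossings exists, and this one achieves 11:
1. Courier goes to the north bank with sample F.
2. Courier goes back to the south bank alone.
3. Courier goes to the north bank with sample J.
4. Courier goes back to the south bank with sample F.
5. Courier goes to the north bank with sample C.
6. Courier goes back to the south bank alone.
7. Courier goes to the north bank with sample Q.
8. Courier goes back to the south bank alone.
9. Courier goes to the north bank with sample K.
10. Courier goes back to the south bank alone.
11. Courier goes to the north bank with sample F.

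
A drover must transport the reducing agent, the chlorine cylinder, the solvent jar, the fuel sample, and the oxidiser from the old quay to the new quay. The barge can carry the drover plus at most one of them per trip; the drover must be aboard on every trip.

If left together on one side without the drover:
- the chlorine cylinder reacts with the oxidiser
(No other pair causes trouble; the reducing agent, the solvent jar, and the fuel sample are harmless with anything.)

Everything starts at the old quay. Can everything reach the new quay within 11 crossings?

Yes

Yes — this plan uses 9 crossings (≤ 11):
1. Drover goes to the new quay with the chlorine cylinder.
2. Drover goes back to the old quay alone.
3. Drover goes to the new quay with the reducing agent.
4. Drover goes back to the old quay alone.
5. Drover goes to the new quay with the solvent jar.
6. Drover goes back to the old quay alone.
7. Drover goes to the new quay with the fuel sample.
8. Drover goes back to the old quay alone.
9. Drover goes to the new quay with the oxidiser.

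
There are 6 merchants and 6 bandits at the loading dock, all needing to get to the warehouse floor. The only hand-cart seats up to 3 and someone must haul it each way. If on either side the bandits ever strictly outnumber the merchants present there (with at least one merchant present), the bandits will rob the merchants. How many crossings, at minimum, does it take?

impossible

Following every safe sequence of crossings from the start, the most of the 12 that can be at the warehouse floor as the hand-cart arrives there on crossings 1, 3, 5 is 3, 5, 6 respectively; the best ever achieved is 6 of 12.
From crossing 7 on, no configuration arises that was not already reachable earlier: only 17 distinct safe configurations (who is on which side, and where the hand-cart is) can ever be reached, none of them has everyone across, and every continuation just revisits them. They are: 0 merchants + 0 bandits across (hand-cart back at the start); 0 merchants + 1 bandit across (hand-cart there); 0 merchants + 1 bandit across (hand-cart back at the start); 0 merchants + 2 bandits across (hand-cart there); 0 merchants + 2 bandits across (hand-cart back at the start); 0 merchants + 3 bandits across (hand-cart there); 0 merchants + 3 bandits across (hand-cart back at the start); 0 merchants + 4 bandits across (hand-cart there); 0 merchants + 4 bandits across (hand-cart back at the start); 0 merchants + 5 bandits across (hand-cart there); 0 merchants + 5 bandits across (hand-cart back at the start); 0 merchants + 6 bandits across (hand-cart there); 1 merchant + 1 bandit across (hand-cart there); 1 merchant + 1 bandit across (hand-cart back at the start); 2 merchants + 2 bandits across (hand-cart there); 2 merchants + 2 bandits across (hand-cart back at the start); 3 merchants + 3 bandits across (hand-cart there). So no valid plan exists.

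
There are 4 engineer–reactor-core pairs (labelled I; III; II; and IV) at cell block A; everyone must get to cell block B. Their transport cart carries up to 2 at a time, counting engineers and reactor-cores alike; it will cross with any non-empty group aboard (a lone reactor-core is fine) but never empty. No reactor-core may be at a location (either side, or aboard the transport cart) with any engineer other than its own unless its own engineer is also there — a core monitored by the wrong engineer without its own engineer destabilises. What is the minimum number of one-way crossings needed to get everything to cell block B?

impossible

Following every safe sequence of crossings from the start, the most of the 8 that can be at cell block B as the transport cart arrives there on crossings 1, 3, 5 is 2, 3, 4 respectively; the best ever achieved is 4 of 8.
From crossing 7 on, no configuration arises that was not already reachable earlier: only 44 distinct safe configurations (who is on which side, and where the transport cart is) can ever be reached, none of them has everyone across, and every continuation just revisits them. So no valid plan exists.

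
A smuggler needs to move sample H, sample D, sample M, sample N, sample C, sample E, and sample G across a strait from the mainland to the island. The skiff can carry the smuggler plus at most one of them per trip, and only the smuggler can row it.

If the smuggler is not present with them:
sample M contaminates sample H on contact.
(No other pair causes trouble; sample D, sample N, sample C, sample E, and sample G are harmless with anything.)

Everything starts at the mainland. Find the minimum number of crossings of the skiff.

13

Counting alone: the smuggler can take at most 1 across per trip to the island, so moving all 7 needs at least 7 loaded trips out, with a return between consecutive ones — at least 13 crossings.
The plan below uses exactly 13 crossings, so it is optimal:
1. Smuggler goes to the island with sample H.
2. Smuggler goes back to the mainland alone.
3. Smuggler goes to the island with sample D.
4. Smuggler goes back to the mainland alone.
5. Smuggler goes to the island with sample N.
6. Smuggler goes back to the mainland alone.
7. Smuggler goes to the island with sample C.
8. Smuggler goes back to the mainland alone.
9. Smuggler goes to the island with sample E.
10. Smuggler goes back to the mainland alone.
11. Smuggler goes to the island with sample G.
12. Smuggler goes back to the mainland alone.
13. Smuggler goes to the island with sample M.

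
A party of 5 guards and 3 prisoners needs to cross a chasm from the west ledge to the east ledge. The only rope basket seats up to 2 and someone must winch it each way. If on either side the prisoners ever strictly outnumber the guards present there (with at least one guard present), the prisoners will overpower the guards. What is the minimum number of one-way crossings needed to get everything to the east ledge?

13

Counting alone: each trip to the east ledge takes at most 2 across and each return brings at least 1 back, so after t trips out (and t−1 returns) at most 2t − (t−1) of the 8 are across; that first reaches 8 at t = 7, so at least 13 crossings are needed.
The plan below uses exactly 13 crossings, so it is optimal:
1. 2 prisoners → the east ledge.  (the west ledge: 5G 1P; the east ledge: 0G 2P)
2. 1 prisoner ← the west ledge.  (the west ledge: 5G 2P; the east ledge: 0G 1P)
3. 2 prisoners → the east ledge.  (the west ledge: 5G 0P; the east ledge: 0G 3P)
4. 1 prisoner ← the west ledge.  (the west ledge: 5G 1P; the east ledge: 0G 2P)
5. 2 guards → the east ledge.  (the west ledge: 3G 1P; the east ledge: 2G 2P)
6. 1 prisoner ← the west ledge.  (the west ledge: 3G 2P; the east ledge: 2G 1P)
7. 1 guard and 1 prisoner → the east ledge.  (the west ledge: 2G 1P; the east ledge: 3G 2P)
8. 1 prisoner ← the west ledge.  (the west ledge: 2G 2P; the east ledge: 3G 1P)
9. 2 prisoners → the east ledge.  (the west ledge: 2G 0P; the east ledge: 3G 3P)
10. 1 prisoner ← the west ledge.  (the west ledge: 2G 1P; the east ledge: 3G 2P)
11. 1 guard and 1 prisoner → the east ledge.  (the west ledge: 1G 0P; the east ledge: 4G 3P)
12. 1 prisoner ← the west ledge.  (the west ledge: 1G 1P; the east ledge: 4G 2P)
13. 1 guard and 1 prisoner → the east ledge.  (the west ledge: 0G 0P; the east ledge: 5G 3P)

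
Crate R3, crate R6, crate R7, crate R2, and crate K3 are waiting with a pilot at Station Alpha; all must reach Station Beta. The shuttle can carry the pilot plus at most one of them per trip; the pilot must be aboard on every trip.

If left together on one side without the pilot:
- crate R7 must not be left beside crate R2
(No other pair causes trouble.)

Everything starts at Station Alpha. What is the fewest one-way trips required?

9

Counting alone: the pilot can take at most 1 across per trip to Station Beta, so moving all 5 needs at least 5 loaded trips out, with a return between consecutive ones — at least 9 crossings.
The plan below uses exactly 9 crossings, so it is optimal:
1. Pilot goes to Station Beta with crate R7.  [Station Alpha: crate K3, crate R2, crate R3, crate R6 | Station Beta: crate R7]
2. Pilot goes back to Station Alpha alone.  [Station Alpha: crate K3, crate R2, crate R3, crate R6 | Station Beta: crate R7]
3. Pilot goes to Station Beta with crate R3.  [Station Alpha: crate K3, crate R2, crate R6 | Station Beta: crate R3, crate R7]
4. Pilot goes back to Station Alpha alone.  [Station Alpha: crate K3, crate R2, crate R6 | Station Beta: crate R3, crate R7]
5. Pilot goes to Station Beta with crate R6.  [Station Alpha: crate K3, crate R2 | Station Beta: crate R3, crate R6, crate R7]
6. Pilot goes back to Station Alpha alone.  [Station Alpha: crate K3, crate R2 | Station Beta: crate R3, crate R6, crate R7]
7. Pilot goes to Station Beta with crate K3.  [Station Alpha: crate R2 | Station Beta: crate K3, crate R3, crate R6, crate R7]
8. Pilot goes back to Station Alpha alone.  [Station Alpha: crate R2 | Station Beta: crate K3, crate R3, crate R6, crate R7]
9. Pilot goes to Station Beta with crate R2.  [Station Alpha: — | Station Beta: crate K3, crate R2, crate R3, crate R6, crate R7]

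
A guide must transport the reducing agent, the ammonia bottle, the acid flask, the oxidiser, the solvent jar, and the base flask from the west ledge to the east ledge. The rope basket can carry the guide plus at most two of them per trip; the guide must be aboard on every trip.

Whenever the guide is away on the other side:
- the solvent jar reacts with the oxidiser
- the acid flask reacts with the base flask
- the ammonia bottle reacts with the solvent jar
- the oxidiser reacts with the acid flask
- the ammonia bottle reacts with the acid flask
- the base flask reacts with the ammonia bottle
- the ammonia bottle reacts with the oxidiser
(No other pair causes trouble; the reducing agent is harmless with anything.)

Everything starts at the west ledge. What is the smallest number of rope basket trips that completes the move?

impossible

Whatever the first load, the items left behind include a forbidden pair without the guide. No opening move is safe, so no plan exists.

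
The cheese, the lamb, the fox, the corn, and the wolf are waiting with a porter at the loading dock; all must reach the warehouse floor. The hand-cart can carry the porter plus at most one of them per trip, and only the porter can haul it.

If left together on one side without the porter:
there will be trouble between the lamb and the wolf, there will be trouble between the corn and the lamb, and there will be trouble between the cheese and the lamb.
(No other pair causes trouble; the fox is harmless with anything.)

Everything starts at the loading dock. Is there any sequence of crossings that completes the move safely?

No

Following every safe sequence of crossings from the start, the most of the 5 that can be at the warehouse floor as the hand-cart arrives there on crossings 1, 3, 5 is 1, 2, 3 respectively; the best ever achieved is 3 of 5.
From crossing 7 on, no configuration arises that was not already reachable earlier: only 18 distinct safe configurations (who is on which side, and where the hand-cart is) can ever be reached, none of them has everyone across, and every continuation just revisits them. So no valid plan exists.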